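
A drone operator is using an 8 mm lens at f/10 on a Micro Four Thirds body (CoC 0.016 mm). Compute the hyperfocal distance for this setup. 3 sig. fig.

Hyperfocal distance H = f²/(N·c) + f = 8²/(10 × 0.016) + 8 = 64/0.16 + 8 ≈ 408.0 mm ≈ 0.408 m.

408 mm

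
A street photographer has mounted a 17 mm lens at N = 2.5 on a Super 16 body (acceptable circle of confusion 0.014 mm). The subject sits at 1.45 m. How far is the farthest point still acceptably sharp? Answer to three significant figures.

1.75 m

Hyperfocal distance H = f²/(N·c) + f = 17²/(2.5 × 0.014) + 17 = 289/0.035 + 17 ≈ 8274.1 mm ≈ 8.274 m.
Far limit Df = s·(H − f)/(H − s) = 1450 × (8274.1 − 17) / (8274.1 − 1450) = 1450 × 8257.1 / 6824.1 ≈ 1754.5 mm ≈ 1.75 m.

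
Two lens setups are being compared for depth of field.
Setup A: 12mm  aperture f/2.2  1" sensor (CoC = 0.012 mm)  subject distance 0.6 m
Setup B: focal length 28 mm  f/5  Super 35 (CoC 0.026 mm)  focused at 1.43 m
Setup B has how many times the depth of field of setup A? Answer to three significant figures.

Setup A: H = 12²/(2.2×0.012) + 12 ≈ 5466.5 mm; DoF = Df − Dn = 672.49 − 541.61 ≈ 130.88 mm.
Setup B: H = 28²/(5×0.026) + 28 ≈ 6058.8 mm; DoF = Df − Dn = 1863.13 − 1160.27 ≈ 702.86 mm.
Ratio = 702.86 / 130.88 ≈ 5.37.

5.37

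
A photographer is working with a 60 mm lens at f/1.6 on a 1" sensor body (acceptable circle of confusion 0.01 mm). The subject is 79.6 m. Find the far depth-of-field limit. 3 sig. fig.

Hyperfocal distance H = f²/(N·c) + f = 60²/(1.6 × 0.01) + 60 = 3600/0.016 + 60 ≈ 225060.0 mm ≈ 225.1 m.
Far limit Df = s·(H − f)/(H − s) = 79600 × (225060.0 − 60) / (225060.0 − 79600) = 79600 × 225000.0 / 145460.0 ≈ 123127 mm ≈ 123 m.

123 m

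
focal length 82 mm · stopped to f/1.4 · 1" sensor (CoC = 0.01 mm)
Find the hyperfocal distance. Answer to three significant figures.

480 m

Hyperfocal distance H = f²/(N·c) + f = 82²/(1.4 × 0.01) + 82 = 6724/0.014 + 82 ≈ 480367.7 mm ≈ 480 m.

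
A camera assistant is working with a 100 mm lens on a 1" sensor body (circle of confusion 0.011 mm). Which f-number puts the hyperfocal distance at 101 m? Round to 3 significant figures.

Rearrange H = f²/(N·c) + f for N: N = f² / ((H − f)·c).
N = 100² / ((101000 − 100) × 0.011) = 10000 / 1110 ≈ 9.01.

f/9.01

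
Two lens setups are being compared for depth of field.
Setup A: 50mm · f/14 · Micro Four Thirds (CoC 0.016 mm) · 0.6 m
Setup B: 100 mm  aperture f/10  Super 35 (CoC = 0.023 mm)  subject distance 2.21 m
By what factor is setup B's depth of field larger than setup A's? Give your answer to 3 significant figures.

Setup A: H = 50²/(14×0.016) + 50 ≈ 11210.7 mm; DoF = Df − Dn = 631.101 − 571.821 ≈ 59.280 mm.
Setup B: H = 100²/(10×0.023) + 100 ≈ 43578.3 mm; DoF = Df − Dn = 2322.72 − 2107.71 ≈ 215.01 mm.
Ratio = 215.01 / 59.280 ≈ 3.63.

3.63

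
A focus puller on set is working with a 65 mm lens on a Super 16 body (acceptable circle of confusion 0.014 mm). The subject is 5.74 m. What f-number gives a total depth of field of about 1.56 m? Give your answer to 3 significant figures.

f/7.10

Write h = H − f = f²/(N·c). The thin-lens limits are Dn = s·h/(h + (s−f)) and Df = s·h/(h − (s−f)), so DoF = Df − Dn = 2·s·(s−f)·h / (h² − (s−f)²).
That is a quadratic in h: DoF·h² − 2·s·(s−f)·h − DoF·(s−f)² = 0 ⇒ h = (s−f)·(s + √(s² + DoF²)) / DoF = 5675 × (5740 + √(5740² + 1560²)) / 1560 = 5675 × (5740 + 5948.21) / 1560 ≈ 42520 mm.
Then N = f²/(c·h) = 65² / (0.014 × 42520) = 4225 / 595.27 ≈ 7.10.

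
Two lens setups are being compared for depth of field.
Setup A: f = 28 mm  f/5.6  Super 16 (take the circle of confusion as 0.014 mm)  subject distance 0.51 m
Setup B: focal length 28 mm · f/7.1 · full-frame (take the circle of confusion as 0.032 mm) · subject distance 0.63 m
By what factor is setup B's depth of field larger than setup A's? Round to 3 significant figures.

4.60

Setup A: H = 28²/(5.6×0.014) + 28 ≈ 10028.0 mm; DoF = Df − Dn = 535.827 − 486.548 ≈ 49.279 mm.
Setup B: H = 28²/(7.1×0.032) + 28 ≈ 3478.7 mm; DoF = Df − Dn = 763.13 − 536.42 ≈ 226.71 mm.
Ratio = 226.71 / 49.279 ≈ 4.60.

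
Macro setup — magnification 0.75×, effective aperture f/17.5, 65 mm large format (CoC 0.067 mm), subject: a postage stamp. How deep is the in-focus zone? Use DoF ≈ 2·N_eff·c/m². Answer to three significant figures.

4.17 mm

At magnification m, DoF ≈ 2·N_eff·c/m² = 2 × 17.5 × 0.067 / 0.75² = 2.345 / 0.5625 ≈ 4.17 mm.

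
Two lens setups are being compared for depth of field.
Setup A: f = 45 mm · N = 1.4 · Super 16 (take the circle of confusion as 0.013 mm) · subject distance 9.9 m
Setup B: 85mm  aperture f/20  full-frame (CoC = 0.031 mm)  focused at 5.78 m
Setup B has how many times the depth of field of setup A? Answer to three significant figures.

Setup A: H = 45²/(1.4×0.013) + 45 ≈ 111308.7 mm; DoF = Df − Dn = 10862.1 − 9094.5 ≈ 1767.6 mm.
Setup B: H = 85²/(20×0.031) + 85 ≈ 11738.2 mm; DoF = Df − Dn = 11304.6 − 3882.6 ≈ 7422.0 mm.
Ratio = 7422.0 / 1767.6 ≈ 4.20.

4.20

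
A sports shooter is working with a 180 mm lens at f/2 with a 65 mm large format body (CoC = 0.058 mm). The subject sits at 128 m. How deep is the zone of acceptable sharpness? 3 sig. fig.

Hyperfocal distance H = f²/(N·c) + f = 180²/(2 × 0.058) + 180 = 32400/0.116 + 180 ≈ 279490.3 mm ≈ 279.5 m.
Near limit Dn = s·(H − f)/(H + s − 2f) = 128000 × (279490.3 − 180) / (279490.3 + 128000 − 2 × 180) = 128000 × 279310.3 / 407130.3 ≈ 87814 mm.
Far limit Df = s·(H − f)/(H − s) = 128000 × (279490.3 − 180) / (279490.3 − 128000) = 128000 × 279310.3 / 151490.3 ≈ 236000 mm.
Depth of field = Df − Dn = 236000 − 87814 ≈ 148186 mm ≈ 148 m.

148 m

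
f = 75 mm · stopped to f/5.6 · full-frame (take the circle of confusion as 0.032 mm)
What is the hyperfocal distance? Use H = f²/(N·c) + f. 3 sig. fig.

Hyperfocal distance H = f²/(N·c) + f = 75²/(5.6 × 0.032) + 75 = 5625/0.1792 + 75 ≈ 31464.5 mm ≈ 31.5 m.

31.5 m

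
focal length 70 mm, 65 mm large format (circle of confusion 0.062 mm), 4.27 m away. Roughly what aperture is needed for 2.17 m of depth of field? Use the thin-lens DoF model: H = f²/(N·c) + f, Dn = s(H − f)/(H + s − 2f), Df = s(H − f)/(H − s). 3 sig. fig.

f/4.51

Write h = H − f = f²/(N·c). The thin-lens limits are Dn = s·h/(h + (s−f)) and Df = s·h/(h − (s−f)), so DoF = Df − Dn = 2·s·(s−f)·h / (h² − (s−f)²).
That is a quadratic in h: DoF·h² − 2·s·(s−f)·h − DoF·(s−f)² = 0 ⇒ h = (s−f)·(s + √(s² + DoF²)) / DoF = 4200 × (4270 + √(4270² + 2170²)) / 2170 = 4200 × (4270 + 4789.76) / 2170 ≈ 17535 mm.
Then N = f²/(c·h) = 70² / (0.062 × 17535) = 4900 / 1087.2 ≈ 4.51.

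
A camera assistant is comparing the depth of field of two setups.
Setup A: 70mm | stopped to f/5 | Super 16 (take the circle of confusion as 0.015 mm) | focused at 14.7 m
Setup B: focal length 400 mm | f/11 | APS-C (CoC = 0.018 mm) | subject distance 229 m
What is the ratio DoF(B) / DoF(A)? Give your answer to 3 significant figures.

20.3

Setup A: H = 70²/(5×0.015) + 70 ≈ 65403.3 mm; DoF = Df − Dn = 18941.6 − 12010.5 ≈ 6931.1 mm.
Setup B: H = 400²/(11×0.018) + 400 ≈ 808480.8 mm; DoF = Df − Dn = 319338 − 178503 ≈ 140835 mm.
Ratio = 140835 / 6931.1 ≈ 20.3.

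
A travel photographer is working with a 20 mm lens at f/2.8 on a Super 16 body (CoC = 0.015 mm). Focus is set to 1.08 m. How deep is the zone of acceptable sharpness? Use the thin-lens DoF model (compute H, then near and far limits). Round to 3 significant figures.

243 mm

Hyperfocal distance H = f²/(N·c) + f = 20²/(2.8 × 0.015) + 20 = 400/0.042 + 20 ≈ 9543.8 mm ≈ 9.544 m.
Near limit Dn = s·(H − f)/(H + s − 2f) = 1080 × (9543.8 − 20) / (9543.8 + 1080 − 2 × 20) = 1080 × 9523.8 / 10583.8 ≈ 971.83 mm.
Far limit Df = s·(H − f)/(H − s) = 1080 × (9543.8 − 20) / (9543.8 − 1080) = 1080 × 9523.8 / 8463.8 ≈ 1215.26 mm.
Depth of field = Df − Dn = 1215.26 − 971.83 ≈ 243.43 mm.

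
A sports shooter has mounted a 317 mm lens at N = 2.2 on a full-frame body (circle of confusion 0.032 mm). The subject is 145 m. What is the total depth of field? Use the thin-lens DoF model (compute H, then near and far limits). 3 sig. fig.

29.7 m

Hyperfocal distance H = f²/(N·c) + f = 317²/(2.2 × 0.032) + 317 = 100489/0.0704 + 317 ≈ 1427717.6 mm ≈ 1428 m.
Near limit Dn = s·(H − f)/(H + s − 2f) = 145000 × (1427717.6 − 317) / (1427717.6 + 145000 − 2 × 317) = 145000 × 1427400.6 / 1572083.6 ≈ 131655 mm.
Far limit Df = s·(H − f)/(H − s) = 145000 × (1427717.6 − 317) / (1427717.6 − 145000) = 145000 × 1427400.6 / 1282717.6 ≈ 161355 mm.
Depth of field = Df − Dn = 161355 − 131655 ≈ 29700 mm ≈ 29.7 m.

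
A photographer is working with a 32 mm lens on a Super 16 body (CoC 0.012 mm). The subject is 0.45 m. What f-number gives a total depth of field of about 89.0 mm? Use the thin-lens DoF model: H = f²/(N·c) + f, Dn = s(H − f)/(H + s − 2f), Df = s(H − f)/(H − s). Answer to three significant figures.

f/20

Write h = H − f = f²/(N·c). The thin-lens limits are Dn = s·h/(h + (s−f)) and Df = s·h/(h − (s−f)), so DoF = Df − Dn = 2·s·(s−f)·h / (h² − (s−f)²).
That is a quadratic in h: DoF·h² − 2·s·(s−f)·h − DoF·(s−f)² = 0 ⇒ h = (s−f)·(s + √(s² + DoF²)) / DoF = 418 × (450 + √(450² + 89²)) / 89 = 418 × (450 + 458.717) / 89 ≈ 4267.9 mm.
Then N = f²/(c·h) = 32² / (0.012 × 4267.9) = 1024 / 51.215 ≈ 20.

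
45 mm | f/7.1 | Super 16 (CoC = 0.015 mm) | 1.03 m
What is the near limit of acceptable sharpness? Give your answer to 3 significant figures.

Hyperfocal distance H = f²/(N·c) + f = 45²/(7.1 × 0.015) + 45 = 2025/0.1065 + 45 ≈ 19059.1 mm ≈ 19.06 m.
Near limit Dn = s·(H − f)/(H + s − 2f) = 1030 × (19059.1 − 45) / (19059.1 + 1030 − 2 × 45) = 1030 × 19014.1 / 19999.1 ≈ 979.27 mm ≈ 0.979 m.

0.979 m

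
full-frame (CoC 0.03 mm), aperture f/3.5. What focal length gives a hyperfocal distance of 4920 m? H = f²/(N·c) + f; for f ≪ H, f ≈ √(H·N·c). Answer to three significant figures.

From H = f²/(N·c) + f, with f ≪ H: f ≈ √(H·N·c) = √(4920000 × 3.5 × 0.03) = √516600 ≈ 718.7 mm.
The +f correction barely moves this — solving exactly, f² + N·c·f − N·c·H = 0 ⇒ f = (−N·c + √((N·c)² + 4·N·c·H))/2 = (−0.105 + √2066400)/2 ≈ 718.70 mm, so f ≈ 719 mm.

719 mm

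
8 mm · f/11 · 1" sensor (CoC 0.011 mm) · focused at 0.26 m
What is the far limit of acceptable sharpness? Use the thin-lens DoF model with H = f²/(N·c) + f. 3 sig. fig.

497 mm

Hyperfocal distance H = f²/(N·c) + f = 8²/(11 × 0.011) + 8 = 64/0.121 + 8 ≈ 536.9 mm ≈ 0.537 m.
Far limit Df = s·(H − f)/(H − s) = 260 × (536.9 − 8) / (536.9 − 260) = 260 × 528.9 / 276.9 ≈ 496.60 mm.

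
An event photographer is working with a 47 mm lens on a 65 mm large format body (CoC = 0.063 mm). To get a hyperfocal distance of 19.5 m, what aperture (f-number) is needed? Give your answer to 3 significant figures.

Rearrange H = f²/(N·c) + f for N: N = f² / ((H − f)·c).
N = 47² / ((19500 − 47) × 0.063) = 2209 / 1226 ≈ 1.80.

f/1.80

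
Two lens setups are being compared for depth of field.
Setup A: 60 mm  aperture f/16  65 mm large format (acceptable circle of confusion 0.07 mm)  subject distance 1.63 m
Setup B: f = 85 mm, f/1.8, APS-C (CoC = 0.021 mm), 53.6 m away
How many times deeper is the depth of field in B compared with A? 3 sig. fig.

Setup A: H = 60²/(16×0.07) + 60 ≈ 3274.3 mm; DoF = Df − Dn = 3186.4 − 1095.1 ≈ 2091.3 mm.
Setup B: H = 85²/(1.8×0.021) + 85 ≈ 191222.6 mm; DoF = Df − Dn = 74443 − 41876 ≈ 32567 mm.
Ratio = 32567 / 2091.3 ≈ 15.6.

15.6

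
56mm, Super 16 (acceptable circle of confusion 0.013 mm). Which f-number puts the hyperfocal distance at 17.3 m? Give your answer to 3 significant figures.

Rearrange H = f²/(N·c) + f for N: N = f² / ((H − f)·c).
N = 56² / ((17300 − 56) × 0.013) = 3136 / 224.2 ≈ 14.

f/14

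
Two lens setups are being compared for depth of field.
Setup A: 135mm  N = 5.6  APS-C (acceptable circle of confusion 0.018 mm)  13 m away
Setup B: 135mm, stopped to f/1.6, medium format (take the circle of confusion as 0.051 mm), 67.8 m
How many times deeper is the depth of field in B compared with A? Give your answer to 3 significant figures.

Setup A: H = 135²/(5.6×0.018) + 135 ≈ 180938.6 mm; DoF = Df − Dn = 13995.9 − 12136.4 ≈ 1859.5 mm.
Setup B: H = 135²/(1.6×0.051) + 135 ≈ 223480.6 mm; DoF = Df − Dn = 97269 − 52035 ≈ 45234 mm.
Ratio = 45234 / 1859.5 ≈ 24.3.

24.3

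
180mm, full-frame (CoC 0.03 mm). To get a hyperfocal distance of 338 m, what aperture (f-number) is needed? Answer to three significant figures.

Rearrange H = f²/(N·c) + f for N: N = f² / ((H − f)·c).
N = 180² / ((338000 − 180) × 0.03) = 32400 / 10135 ≈ 3.20.

f/3.20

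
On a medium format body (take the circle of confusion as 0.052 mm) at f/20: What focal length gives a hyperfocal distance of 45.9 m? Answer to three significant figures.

From H = f²/(N·c) + f, with f ≪ H: f ≈ √(H·N·c) = √(45900 × 20 × 0.052) = √47736 ≈ 218.5 mm.
Exact: f² + N·c·f − N·c·H = 0 ⇒ f = (−N·c + √((N·c)² + 4·N·c·H))/2 = (−1.04 + √190945)/2 ≈ 217.97 mm ≈ 218 mm.

218 mm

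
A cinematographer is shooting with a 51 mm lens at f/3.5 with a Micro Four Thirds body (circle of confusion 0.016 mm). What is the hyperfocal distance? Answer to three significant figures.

Hyperfocal distance H = f²/(N·c) + f = 51²/(3.5 × 0.016) + 51 = 2601/0.056 + 51 ≈ 46497.4 mm ≈ 46.5 m.

46.5 m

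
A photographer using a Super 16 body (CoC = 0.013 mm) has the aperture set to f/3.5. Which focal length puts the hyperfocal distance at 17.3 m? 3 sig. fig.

From H = f²/(N·c) + f, with f ≪ H: f ≈ √(H·N·c) = √(17300 × 3.5 × 0.013) = √787.15 ≈ 28.06 mm.
Exact: f² + N·c·f − N·c·H = 0 ⇒ f = (−N·c + √((N·c)² + 4·N·c·H))/2 = (−0.0455 + √3148.6)/2 ≈ 28.033 mm ≈ 28.0 mm.

28.0 mm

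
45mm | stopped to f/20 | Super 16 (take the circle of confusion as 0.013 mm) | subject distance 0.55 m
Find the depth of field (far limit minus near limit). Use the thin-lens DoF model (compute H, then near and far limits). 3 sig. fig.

71.6 mm

Hyperfocal distance H = f²/(N·c) + f = 45²/(20 × 0.013) + 45 = 2025/0.26 + 45 ≈ 7833.5 mm ≈ 7.833 m.
Near limit Dn = s·(H − f)/(H + s − 2f) = 550 × (7833.5 − 45) / (7833.5 + 550 − 2 × 45) = 550 × 7788.5 / 8293.5 ≈ 516.510 mm.
Far limit Df = s·(H − f)/(H − s) = 550 × (7833.5 − 45) / (7833.5 − 550) = 550 × 7788.5 / 7283.5 ≈ 588.134 mm.
Depth of field = Df − Dn = 588.134 − 516.510 ≈ 71.624 mm.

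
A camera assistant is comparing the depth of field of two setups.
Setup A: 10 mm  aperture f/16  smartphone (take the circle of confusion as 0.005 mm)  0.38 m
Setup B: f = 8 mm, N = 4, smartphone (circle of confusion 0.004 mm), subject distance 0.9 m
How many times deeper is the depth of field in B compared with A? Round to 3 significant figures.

Setup A: H = 10²/(16×0.005) + 10 ≈ 1260.0 mm; DoF = Df − Dn = 539.77 − 293.21 ≈ 246.56 mm.
Setup B: H = 8²/(4×0.004) + 8 ≈ 4008.0 mm; DoF = Df − Dn = 1158.30 − 735.90 ≈ 422.40 mm.
Ratio = 422.40 / 246.56 ≈ 1.71.

1.71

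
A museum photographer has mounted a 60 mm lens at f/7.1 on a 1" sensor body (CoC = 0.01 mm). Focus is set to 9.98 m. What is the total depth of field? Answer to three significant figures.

4.06 m

Hyperfocal distance H = f²/(N·c) + f = 60²/(7.1 × 0.01) + 60 = 3600/0.071 + 60 ≈ 50764.2 mm ≈ 50.76 m.
Near limit Dn = s·(H − f)/(H + s − 2f) = 9980 × (50764.2 − 60) / (50764.2 + 9980 − 2 × 60) = 9980 × 50704.2 / 60624.2 ≈ 8347.0 mm.
Far limit Df = s·(H − f)/(H − s) = 9980 × (50764.2 − 60) / (50764.2 − 9980) = 9980 × 50704.2 / 40784.2 ≈ 12407.4 mm.
Depth of field = Df − Dn = 12407.4 − 8347.0 ≈ 4060.4 mm ≈ 4.06 m.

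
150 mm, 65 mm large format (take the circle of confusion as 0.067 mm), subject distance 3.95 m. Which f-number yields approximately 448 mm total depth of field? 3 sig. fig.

f/5

Write h = H − f = f²/(N·c). The thin-lens limits are Dn = s·h/(h + (s−f)) and Df = s·h/(h − (s−f)), so DoF = Df − Dn = 2·s·(s−f)·h / (h² − (s−f)²).
That is a quadratic in h: DoF·h² − 2·s·(s−f)·h − DoF·(s−f)² = 0 ⇒ h = (s−f)·(s + √(s² + DoF²)) / DoF = 3800 × (3950 + √(3950² + 448²)) / 448 = 3800 × (3950 + 3975.32) / 448 ≈ 67224 mm.
Then N = f²/(c·h) = 150² / (0.067 × 67224) = 22500 / 4504.0 ≈ 5.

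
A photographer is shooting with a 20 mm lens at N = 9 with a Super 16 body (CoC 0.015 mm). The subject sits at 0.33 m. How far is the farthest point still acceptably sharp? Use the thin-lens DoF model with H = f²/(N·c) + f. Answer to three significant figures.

369 mm

Hyperfocal distance H = f²/(N·c) + f = 20²/(9 × 0.015) + 20 = 400/0.135 + 20 ≈ 2983.0 mm ≈ 2.983 m.
Far limit Df = s·(H − f)/(H − s) = 330 × (2983.0 − 20) / (2983.0 − 330) = 330 × 2963.0 / 2653.0 ≈ 368.56 mm.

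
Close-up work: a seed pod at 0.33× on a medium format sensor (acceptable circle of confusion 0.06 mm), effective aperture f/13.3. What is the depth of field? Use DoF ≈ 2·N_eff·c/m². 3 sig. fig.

At magnification m, DoF ≈ 2·N_eff·c/m² = 2 × 13.3 × 0.06 / 0.33² = 1.596 / 0.1089 ≈ 14.7 mm.

14.7 mm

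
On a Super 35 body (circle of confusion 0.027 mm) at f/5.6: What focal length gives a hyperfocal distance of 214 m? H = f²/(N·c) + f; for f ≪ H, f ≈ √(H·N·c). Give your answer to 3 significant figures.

From H = f²/(N·c) + f, with f ≪ H: f ≈ √(H·N·c) = √(214000 × 5.6 × 0.027) = √32357 ≈ 179.9 mm.
The +f correction barely moves this — solving exactly, f² + N·c·f − N·c·H = 0 ⇒ f = (−N·c + √((N·c)² + 4·N·c·H))/2 = (−0.1512 + √129427)/2 ≈ 179.80 mm, so f ≈ 180 mm.

180 mm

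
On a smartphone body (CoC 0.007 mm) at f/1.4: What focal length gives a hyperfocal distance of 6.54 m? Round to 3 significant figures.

From H = f²/(N·c) + f, with f ≪ H: f ≈ √(H·N·c) = √(6540 × 1.4 × 0.007) = √64.092 ≈ 8.006 mm.
Exact: f² + N·c·f − N·c·H = 0 ⇒ f = (−N·c + √((N·c)² + 4·N·c·H))/2 = (−0.0098 + √256.37)/2 ≈ 8.0008 mm ≈ 8.00 mm.

8.00 mm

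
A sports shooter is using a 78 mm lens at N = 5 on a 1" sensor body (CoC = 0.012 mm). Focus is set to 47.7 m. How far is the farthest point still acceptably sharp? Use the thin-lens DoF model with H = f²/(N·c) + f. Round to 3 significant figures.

Hyperfocal distance H = f²/(N·c) + f = 78²/(5 × 0.012) + 78 = 6084/0.06 + 78 ≈ 101478.0 mm ≈ 101.5 m.
Far limit Df = s·(H − f)/(H − s) = 47700 × (101478.0 − 78) / (101478.0 − 47700) = 47700 × 101400.0 / 53778.0 ≈ 89940 mm ≈ 89.9 m.

89.9 m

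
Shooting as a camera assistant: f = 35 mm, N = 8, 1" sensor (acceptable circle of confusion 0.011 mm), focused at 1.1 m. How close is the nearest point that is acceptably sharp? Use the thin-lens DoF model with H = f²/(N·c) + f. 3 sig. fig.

Hyperfocal distance H = f²/(N·c) + f = 35²/(8 × 0.011) + 35 = 1225/0.088 + 35 ≈ 13955.5 mm ≈ 13.96 m.
Near limit Dn = s·(H − f)/(H + s − 2f) = 1100 × (13955.5 − 35) / (13955.5 + 1100 − 2 × 35) = 1100 × 13920.5 / 14985.5 ≈ 1021.8 mm ≈ 1.02 m.

1.02 m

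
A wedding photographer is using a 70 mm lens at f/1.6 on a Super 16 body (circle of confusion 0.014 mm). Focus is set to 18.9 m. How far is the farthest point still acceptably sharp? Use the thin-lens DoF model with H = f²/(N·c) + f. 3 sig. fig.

20.7 m

Hyperfocal distance H = f²/(N·c) + f = 70²/(1.6 × 0.014) + 70 = 4900/0.0224 + 70 ≈ 218820.0 mm ≈ 218.8 m.
Far limit Df = s·(H − f)/(H − s) = 18900 × (218820.0 − 70) / (218820.0 − 18900) = 18900 × 218750.0 / 199920.0 ≈ 20680 mm ≈ 20.7 m.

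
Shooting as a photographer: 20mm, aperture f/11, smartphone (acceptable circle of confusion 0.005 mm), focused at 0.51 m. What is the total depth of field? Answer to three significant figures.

Hyperfocal distance H = f²/(N·c) + f = 20²/(11 × 0.005) + 20 = 400/0.055 + 20 ≈ 7292.7 mm ≈ 7.293 m.
Near limit Dn = s·(H − f)/(H + s − 2f) = 510 × (7292.7 − 20) / (7292.7 + 510 − 2 × 20) = 510 × 7272.7 / 7762.7 ≈ 477.808 mm.
Far limit Df = s·(H − f)/(H − s) = 510 × (7292.7 − 20) / (7292.7 − 510) = 510 × 7272.7 / 6782.7 ≈ 546.844 mm.
Depth of field = Df − Dn = 546.844 − 477.808 ≈ 69.036 mm.

69.0 mm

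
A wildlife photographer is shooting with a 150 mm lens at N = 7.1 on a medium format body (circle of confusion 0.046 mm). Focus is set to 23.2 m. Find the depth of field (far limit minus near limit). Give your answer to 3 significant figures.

Hyperfocal distance H = f²/(N·c) + f = 150²/(7.1 × 0.046) + 150 = 22500/0.3266 + 150 ≈ 69041.6 mm ≈ 69.04 m.
Near limit Dn = s·(H − f)/(H + s − 2f) = 23200 × (69041.6 − 150) / (69041.6 + 23200 − 2 × 150) = 23200 × 68891.6 / 91941.6 ≈ 17384 mm.
Far limit Df = s·(H − f)/(H − s) = 23200 × (69041.6 − 150) / (69041.6 − 23200) = 23200 × 68891.6 / 45841.6 ≈ 34865 mm.
Depth of field = Df − Dn = 34865 − 17384 ≈ 17481 mm ≈ 17.5 m.

17.5 m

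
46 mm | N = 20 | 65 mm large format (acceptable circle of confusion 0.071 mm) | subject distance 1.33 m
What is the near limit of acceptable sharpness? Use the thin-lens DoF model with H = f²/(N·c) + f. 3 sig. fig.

0.714 m

Hyperfocal distance H = f²/(N·c) + f = 46²/(20 × 0.071) + 46 = 2116/1.42 + 46 ≈ 1536.1 mm ≈ 1.536 m.
Near limit Dn = s·(H − f)/(H + s − 2f) = 1330 × (1536.1 − 46) / (1536.1 + 1330 − 2 × 46) = 1330 × 1490.1 / 2774.1 ≈ 714.41 mm ≈ 0.714 m.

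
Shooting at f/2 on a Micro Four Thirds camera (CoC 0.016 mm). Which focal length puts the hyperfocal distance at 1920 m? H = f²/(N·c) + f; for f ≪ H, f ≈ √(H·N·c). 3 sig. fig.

From H = f²/(N·c) + f, with f ≪ H: f ≈ √(H·N·c) = √(1920000 × 2 × 0.016) = √61440 ≈ 247.9 mm.
The +f correction barely moves this — solving exactly, f² + N·c·f − N·c·H = 0 ⇒ f = (−N·c + √((N·c)² + 4·N·c·H))/2 = (−0.032 + √245760)/2 ≈ 247.85 mm, so f ≈ 248 mm.

248 mm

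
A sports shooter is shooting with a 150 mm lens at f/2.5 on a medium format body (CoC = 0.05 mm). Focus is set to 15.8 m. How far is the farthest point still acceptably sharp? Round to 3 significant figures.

Hyperfocal distance H = f²/(N·c) + f = 150²/(2.5 × 0.05) + 150 = 22500/0.125 + 150 ≈ 180150.0 mm ≈ 180.2 m.
Far limit Df = s·(H − f)/(H − s) = 15800 × (180150.0 − 150) / (180150.0 − 15800) = 15800 × 180000.0 / 164350.0 ≈ 17305 mm ≈ 17.3 m.

17.3 m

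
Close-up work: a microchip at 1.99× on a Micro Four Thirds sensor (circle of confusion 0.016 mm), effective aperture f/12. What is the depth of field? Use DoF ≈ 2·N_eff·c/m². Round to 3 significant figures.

At magnification m, DoF ≈ 2·N_eff·c/m² = 2 × 12 × 0.016 / 1.99² = 0.384 / 3.96 ≈ 0.097 mm.

0.0970 mm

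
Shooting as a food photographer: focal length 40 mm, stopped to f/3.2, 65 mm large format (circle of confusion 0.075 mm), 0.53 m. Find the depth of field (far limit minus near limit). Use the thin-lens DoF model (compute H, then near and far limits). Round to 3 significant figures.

Hyperfocal distance H = f²/(N·c) + f = 40²/(3.2 × 0.075) + 40 = 1600/0.24 + 40 ≈ 6706.7 mm ≈ 6.707 m.
Near limit Dn = s·(H − f)/(H + s − 2f) = 530 × (6706.7 − 40) / (6706.7 + 530 − 2 × 40) = 530 × 6666.7 / 7156.7 ≈ 493.712 mm.
Far limit Df = s·(H − f)/(H − s) = 530 × (6706.7 − 40) / (6706.7 − 530) = 530 × 6666.7 / 6176.7 ≈ 572.045 mm.
Depth of field = Df − Dn = 572.045 − 493.712 ≈ 78.333 mm.

78.3 mm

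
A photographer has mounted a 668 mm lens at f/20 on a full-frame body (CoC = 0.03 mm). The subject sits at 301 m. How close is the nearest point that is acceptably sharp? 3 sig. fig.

Hyperfocal distance H = f²/(N·c) + f = 668²/(20 × 0.03) + 668 = 446224/0.6 + 668 ≈ 744374.7 mm ≈ 744.4 m.
Near limit Dn = s·(H − f)/(H + s − 2f) = 301000 × (744374.7 − 668) / (744374.7 + 301000 − 2 × 668) = 301000 × 743706.7 / 1044038.7 ≈ 214413 mm ≈ 214 m.

214 m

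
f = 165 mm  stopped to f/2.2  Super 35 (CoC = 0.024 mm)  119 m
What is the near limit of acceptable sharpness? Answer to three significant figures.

96.7 m

Hyperfocal distance H = f²/(N·c) + f = 165²/(2.2 × 0.024) + 165 = 27225/0.0528 + 165 ≈ 515790.0 mm ≈ 515.8 m.
Near limit Dn = s·(H − f)/(H + s − 2f) = 119000 × (515790.0 − 165) / (515790.0 + 119000 − 2 × 165) = 119000 × 515625.0 / 634460.0 ≈ 96711 mm ≈ 96.7 m.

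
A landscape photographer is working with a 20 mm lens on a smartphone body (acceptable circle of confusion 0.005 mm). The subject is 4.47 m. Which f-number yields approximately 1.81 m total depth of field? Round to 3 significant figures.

f/3.50

Write h = H − f = f²/(N·c). The thin-lens limits are Dn = s·h/(h + (s−f)) and Df = s·h/(h − (s−f)), so DoF = Df − Dn = 2·s·(s−f)·h / (h² − (s−f)²).
That is a quadratic in h: DoF·h² − 2·s·(s−f)·h − DoF·(s−f)² = 0 ⇒ h = (s−f)·(s + √(s² + DoF²)) / DoF = 4450 × (4470 + √(4470² + 1810²)) / 1810 = 4450 × (4470 + 4822.55) / 1810 ≈ 22846 mm.
Then N = f²/(c·h) = 20² / (0.005 × 22846) = 400 / 114.23 ≈ 3.50.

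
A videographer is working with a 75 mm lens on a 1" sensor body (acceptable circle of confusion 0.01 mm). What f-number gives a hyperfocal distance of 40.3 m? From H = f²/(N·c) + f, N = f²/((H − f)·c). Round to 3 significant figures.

f/14

Rearrange H = f²/(N·c) + f for N: N = f² / ((H − f)·c).
N = 75² / ((40300 − 75) × 0.01) = 5625 / 402.2 ≈ 14.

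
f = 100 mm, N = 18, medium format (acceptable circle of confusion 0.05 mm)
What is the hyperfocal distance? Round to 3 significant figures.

Hyperfocal distance H = f²/(N·c) + f = 100²/(18 × 0.05) + 100 = 10000/0.9 + 100 ≈ 11211.1 mm ≈ 11.2 m.

11.2 m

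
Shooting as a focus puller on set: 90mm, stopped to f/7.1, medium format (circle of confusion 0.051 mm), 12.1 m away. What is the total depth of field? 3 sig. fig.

Hyperfocal distance H = f²/(N·c) + f = 90²/(7.1 × 0.051) + 90 = 8100/0.3621 + 90 ≈ 22459.5 mm ≈ 22.46 m.
Near limit Dn = s·(H − f)/(H + s − 2f) = 12100 × (22459.5 − 90) / (22459.5 + 12100 − 2 × 90) = 12100 × 22369.5 / 34379.5 ≈ 7873 mm.
Far limit Df = s·(H − f)/(H − s) = 12100 × (22459.5 − 90) / (22459.5 − 12100) = 12100 × 22369.5 / 10359.5 ≈ 26128 mm.
Depth of field = Df − Dn = 26128 − 7873 ≈ 18255 mm ≈ 18.3 m.

18.3 m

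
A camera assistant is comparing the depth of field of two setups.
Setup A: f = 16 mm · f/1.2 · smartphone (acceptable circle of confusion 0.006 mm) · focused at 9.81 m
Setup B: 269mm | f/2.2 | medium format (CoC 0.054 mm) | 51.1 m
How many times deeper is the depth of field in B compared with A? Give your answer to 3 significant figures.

1.47

Setup A: H = 16²/(1.2×0.006) + 16 ≈ 35571.6 mm; DoF = Df − Dn = 13539.6 − 7691.4 ≈ 5848.2 mm.
Setup B: H = 269²/(2.2×0.054) + 269 ≈ 609368.3 mm; DoF = Df − Dn = 55752.7 − 47164.0 ≈ 8588.7 mm.
Ratio = 8588.7 / 5848.2 ≈ 1.47.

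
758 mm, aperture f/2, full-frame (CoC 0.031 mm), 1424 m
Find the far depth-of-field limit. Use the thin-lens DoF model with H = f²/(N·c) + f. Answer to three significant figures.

1680 m

Hyperfocal distance H = f²/(N·c) + f = 758²/(2 × 0.031) + 758 = 574564/0.062 + 758 ≈ 9267919.3 mm ≈ 9268 m.
Far limit Df = s·(H − f)/(H − s) = 1424000 × (9267919.3 − 758) / (9267919.3 − 1424000) = 1424000 × 9267161.3 / 7843919.3 ≈ 1682378 mm ≈ 1680 m.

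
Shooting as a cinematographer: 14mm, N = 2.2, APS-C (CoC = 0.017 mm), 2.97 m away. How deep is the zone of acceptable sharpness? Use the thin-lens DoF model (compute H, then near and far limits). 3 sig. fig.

4.91 m

Hyperfocal distance H = f²/(N·c) + f = 14²/(2.2 × 0.017) + 14 = 196/0.0374 + 14 ≈ 5254.6 mm ≈ 5.255 m.
Near limit Dn = s·(H − f)/(H + s − 2f) = 2970 × (5254.6 − 14) / (5254.6 + 2970 − 2 × 14) = 2970 × 5240.6 / 8196.6 ≈ 1898.9 mm.
Far limit Df = s·(H − f)/(H − s) = 2970 × (5254.6 − 14) / (5254.6 − 2970) = 2970 × 5240.6 / 2284.6 ≈ 6812.8 mm.
Depth of field = Df − Dn = 6812.8 − 1898.9 ≈ 4913.9 mm ≈ 4.91 m.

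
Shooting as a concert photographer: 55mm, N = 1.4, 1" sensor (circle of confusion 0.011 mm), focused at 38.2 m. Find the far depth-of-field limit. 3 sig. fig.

47.4 m

Hyperfocal distance H = f²/(N·c) + f = 55²/(1.4 × 0.011) + 55 = 3025/0.0154 + 55 ≈ 196483.6 mm ≈ 196.5 m.
Far limit Df = s·(H − f)/(H − s) = 38200 × (196483.6 − 55) / (196483.6 − 38200) = 38200 × 196428.6 / 158283.6 ≈ 47406 mm ≈ 47.4 m.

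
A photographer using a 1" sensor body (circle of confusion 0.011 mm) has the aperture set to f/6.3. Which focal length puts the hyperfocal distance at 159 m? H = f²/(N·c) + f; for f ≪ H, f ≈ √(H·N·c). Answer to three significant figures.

From H = f²/(N·c) + f, with f ≪ H: f ≈ √(H·N·c) = √(159000 × 6.3 × 0.011) = √11019 ≈ 105.0 mm.
The +f correction barely moves this — solving exactly, f² + N·c·f − N·c·H = 0 ⇒ f = (−N·c + √((N·c)² + 4·N·c·H))/2 = (−0.0693 + √44075)/2 ≈ 104.94 mm, so f ≈ 105 mm.

105 mm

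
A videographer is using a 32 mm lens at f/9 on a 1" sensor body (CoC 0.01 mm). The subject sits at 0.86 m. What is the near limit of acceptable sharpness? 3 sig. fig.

0.802 m

Hyperfocal distance H = f²/(N·c) + f = 32²/(9 × 0.01) + 32 = 1024/0.09 + 32 ≈ 11409.8 mm ≈ 11.41 m.
Near limit Dn = s·(H − f)/(H + s − 2f) = 860 × (11409.8 − 32) / (11409.8 + 860 − 2 × 32) = 860 × 11377.8 / 12205.8 ≈ 801.66 mm ≈ 0.802 m.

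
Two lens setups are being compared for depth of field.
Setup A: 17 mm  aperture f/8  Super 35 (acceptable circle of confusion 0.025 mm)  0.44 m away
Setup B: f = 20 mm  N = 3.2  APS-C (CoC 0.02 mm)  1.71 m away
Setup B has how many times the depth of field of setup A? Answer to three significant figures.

Setup A: H = 17²/(8×0.025) + 17 ≈ 1462.0 mm; DoF = Df − Dn = 622.11 − 340.36 ≈ 281.75 mm.
Setup B: H = 20²/(3.2×0.02) + 20 ≈ 6270.0 mm; DoF = Df − Dn = 2343.75 − 1346.03 ≈ 997.72 mm.
Ratio = 997.72 / 281.75 ≈ 3.54.

3.54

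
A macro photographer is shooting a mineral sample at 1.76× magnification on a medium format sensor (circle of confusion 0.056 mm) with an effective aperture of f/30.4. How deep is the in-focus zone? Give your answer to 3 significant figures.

1.10 mm

At magnification m, DoF ≈ 2·N_eff·c/m² = 2 × 30.4 × 0.056 / 1.76² = 3.405 / 3.098 ≈ 1.1 mm.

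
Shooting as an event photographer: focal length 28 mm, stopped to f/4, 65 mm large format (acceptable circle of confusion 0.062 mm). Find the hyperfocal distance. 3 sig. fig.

3.19 m

Hyperfocal distance H = f²/(N·c) + f = 28²/(4 × 0.062) + 28 = 784/0.248 + 28 ≈ 3189.3 mm ≈ 3.19 m.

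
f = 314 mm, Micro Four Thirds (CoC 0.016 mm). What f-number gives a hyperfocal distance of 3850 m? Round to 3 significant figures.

f/1.60

Rearrange H = f²/(N·c) + f for N: N = f² / ((H − f)·c).
N = 314² / ((3850000 − 314) × 0.016) = 98596 / 61595 ≈ 1.60.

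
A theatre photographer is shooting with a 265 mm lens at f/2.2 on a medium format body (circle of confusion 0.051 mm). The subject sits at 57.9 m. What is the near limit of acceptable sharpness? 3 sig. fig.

53.0 m

Hyperfocal distance H = f²/(N·c) + f = 265²/(2.2 × 0.051) + 265 = 70225/0.1122 + 265 ≈ 626156.3 mm ≈ 626.2 m.
Near limit Dn = s·(H − f)/(H + s − 2f) = 57900 × (626156.3 − 265) / (626156.3 + 57900 − 2 × 265) = 57900 × 625891.3 / 683526.3 ≈ 53018 mm ≈ 53.0 m.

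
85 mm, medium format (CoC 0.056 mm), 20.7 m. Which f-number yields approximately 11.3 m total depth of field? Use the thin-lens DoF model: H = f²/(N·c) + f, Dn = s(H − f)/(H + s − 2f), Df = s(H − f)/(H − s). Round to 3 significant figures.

Write h = H − f = f²/(N·c). The thin-lens limits are Dn = s·h/(h + (s−f)) and Df = s·h/(h − (s−f)), so DoF = Df − Dn = 2·s·(s−f)·h / (h² − (s−f)²).
That is a quadratic in h: DoF·h² − 2·s·(s−f)·h − DoF·(s−f)² = 0 ⇒ h = (s−f)·(s + √(s² + DoF²)) / DoF = 20615 × (20700 + √(20700² + 11300²)) / 11300 = 20615 × (20700 + 23583.5) / 11300 ≈ 80788 mm.
Then N = f²/(c·h) = 85² / (0.056 × 80788) = 7225 / 4524.1 ≈ 1.60.

f/1.60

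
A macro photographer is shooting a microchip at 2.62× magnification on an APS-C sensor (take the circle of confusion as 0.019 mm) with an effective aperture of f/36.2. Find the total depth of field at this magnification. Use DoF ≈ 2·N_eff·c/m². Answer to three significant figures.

0.200 mm

At magnification m, DoF ≈ 2·N_eff·c/m² = 2 × 36.2 × 0.019 / 2.62² = 1.376 / 6.864 ≈ 0.2 mm.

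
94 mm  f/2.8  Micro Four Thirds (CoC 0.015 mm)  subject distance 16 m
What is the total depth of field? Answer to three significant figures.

2.43 m

Hyperfocal distance H = f²/(N·c) + f = 94²/(2.8 × 0.015) + 94 = 8836/0.042 + 94 ≈ 210475.0 mm ≈ 210.5 m.
Near limit Dn = s·(H − f)/(H + s − 2f) = 16000 × (210475.0 − 94) / (210475.0 + 16000 − 2 × 94) = 16000 × 210381.0 / 226287.0 ≈ 14875.3 mm.
Far limit Df = s·(H − f)/(H − s) = 16000 × (210475.0 − 94) / (210475.0 − 16000) = 16000 × 210381.0 / 194475.0 ≈ 17308.6 mm.
Depth of field = Df − Dn = 17308.6 − 14875.3 ≈ 2433.3 mm ≈ 2.43 m.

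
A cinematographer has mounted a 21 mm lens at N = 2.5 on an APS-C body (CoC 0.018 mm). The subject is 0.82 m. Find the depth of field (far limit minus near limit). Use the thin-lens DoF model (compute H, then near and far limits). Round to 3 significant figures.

Hyperfocal distance H = f²/(N·c) + f = 21²/(2.5 × 0.018) + 21 = 441/0.045 + 21 ≈ 9821.0 mm ≈ 9.821 m.
Near limit Dn = s·(H − f)/(H + s − 2f) = 820 × (9821.0 − 21) / (9821.0 + 820 − 2 × 21) = 820 × 9800.0 / 10599.0 ≈ 758.18 mm.
Far limit Df = s·(H − f)/(H − s) = 820 × (9821.0 − 21) / (9821.0 − 820) = 820 × 9800.0 / 9001.0 ≈ 892.79 mm.
Depth of field = Df − Dn = 892.79 − 758.18 ≈ 134.61 mm.

135 mm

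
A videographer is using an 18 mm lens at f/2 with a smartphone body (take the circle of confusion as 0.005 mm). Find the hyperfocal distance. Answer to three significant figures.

Hyperfocal distance H = f²/(N·c) + f = 18²/(2 × 0.005) + 18 = 324/0.01 + 18 ≈ 32418.0 mm ≈ 32.4 m.

32.4 m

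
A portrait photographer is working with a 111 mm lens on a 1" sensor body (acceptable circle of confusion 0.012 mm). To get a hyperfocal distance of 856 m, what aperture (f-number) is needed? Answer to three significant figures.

f/1.20

Rearrange H = f²/(N·c) + f for N: N = f² / ((H − f)·c).
N = 111² / ((856000 − 111) × 0.012) = 12321 / 10271 ≈ 1.20.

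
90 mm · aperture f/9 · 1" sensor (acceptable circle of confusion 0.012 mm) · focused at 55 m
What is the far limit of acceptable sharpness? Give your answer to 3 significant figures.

205 m

Hyperfocal distance H = f²/(N·c) + f = 90²/(9 × 0.012) + 90 = 8100/0.108 + 90 ≈ 75090.0 mm ≈ 75.09 m.
Far limit Df = s·(H − f)/(H − s) = 55000 × (75090.0 − 90) / (75090.0 − 55000) = 55000 × 75000.0 / 20090.0 ≈ 205326 mm ≈ 205 m.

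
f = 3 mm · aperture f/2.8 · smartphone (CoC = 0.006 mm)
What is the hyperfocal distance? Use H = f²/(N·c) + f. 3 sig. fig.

0.539 m

Hyperfocal distance H = f²/(N·c) + f = 3²/(2.8 × 0.006) + 3 = 9/0.0168 + 3 ≈ 538.7 mm ≈ 0.539 m.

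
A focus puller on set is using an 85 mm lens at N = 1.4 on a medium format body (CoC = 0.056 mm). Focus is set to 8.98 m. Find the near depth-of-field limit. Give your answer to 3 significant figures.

Hyperfocal distance H = f²/(N·c) + f = 85²/(1.4 × 0.056) + 85 = 7225/0.0784 + 85 ≈ 92240.6 mm ≈ 92.24 m.
Near limit Dn = s·(H − f)/(H + s − 2f) = 8980 × (92240.6 − 85) / (92240.6 + 8980 − 2 × 85) = 8980 × 92155.6 / 101050.6 ≈ 8189.5 mm ≈ 8.19 m.

8.19 m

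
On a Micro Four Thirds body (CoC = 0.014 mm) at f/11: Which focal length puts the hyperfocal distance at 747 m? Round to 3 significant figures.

From H = f²/(N·c) + f, with f ≪ H: f ≈ √(H·N·c) = √(747000 × 11 × 0.014) = √115038 ≈ 339.2 mm.
The +f correction barely moves this — solving exactly, f² + N·c·f − N·c·H = 0 ⇒ f = (−N·c + √((N·c)² + 4·N·c·H))/2 = (−0.154 + √460152)/2 ≈ 339.10 mm, so f ≈ 339 mm.

339 mm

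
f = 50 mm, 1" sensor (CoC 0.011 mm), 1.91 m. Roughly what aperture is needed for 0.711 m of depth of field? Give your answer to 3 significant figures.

Write h = H − f = f²/(N·c). The thin-lens limits are Dn = s·h/(h + (s−f)) and Df = s·h/(h − (s−f)), so DoF = Df − Dn = 2·s·(s−f)·h / (h² − (s−f)²).
That is a quadratic in h: DoF·h² − 2·s·(s−f)·h − DoF·(s−f)² = 0 ⇒ h = (s−f)·(s + √(s² + DoF²)) / DoF = 1860 × (1910 + √(1910² + 711²)) / 711 = 1860 × (1910 + 2038.04) / 711 ≈ 10328 mm.
Then N = f²/(c·h) = 50² / (0.011 × 10328) = 2500 / 113.61 ≈ 22.

f/22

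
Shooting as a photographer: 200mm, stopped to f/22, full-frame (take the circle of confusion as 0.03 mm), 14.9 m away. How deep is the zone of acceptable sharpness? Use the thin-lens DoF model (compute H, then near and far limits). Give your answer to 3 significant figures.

Hyperfocal distance H = f²/(N·c) + f = 200²/(22 × 0.03) + 200 = 40000/0.66 + 200 ≈ 60806.1 mm ≈ 60.81 m.
Near limit Dn = s·(H − f)/(H + s − 2f) = 14900 × (60806.1 − 200) / (60806.1 + 14900 − 2 × 200) = 14900 × 60606.1 / 75306.1 ≈ 11991.5 mm.
Far limit Df = s·(H − f)/(H − s) = 14900 × (60806.1 − 200) / (60806.1 − 14900) = 14900 × 60606.1 / 45906.1 ≈ 19671.3 mm.
Depth of field = Df − Dn = 19671.3 − 11991.5 ≈ 7679.8 mm ≈ 7.68 m.

7.68 m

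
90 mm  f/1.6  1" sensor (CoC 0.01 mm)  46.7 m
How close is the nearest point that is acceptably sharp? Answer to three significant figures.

42.8 m

Hyperfocal distance H = f²/(N·c) + f = 90²/(1.6 × 0.01) + 90 = 8100/0.016 + 90 ≈ 506340.0 mm ≈ 506.3 m.
Near limit Dn = s·(H − f)/(H + s − 2f) = 46700 × (506340.0 − 90) / (506340.0 + 46700 − 2 × 90) = 46700 × 506250.0 / 552860.0 ≈ 42763 mm ≈ 42.8 m.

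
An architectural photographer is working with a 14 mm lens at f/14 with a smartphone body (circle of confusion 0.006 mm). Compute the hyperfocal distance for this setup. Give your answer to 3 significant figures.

Hyperfocal distance H = f²/(N·c) + f = 14²/(14 × 0.006) + 14 = 196/0.084 + 14 ≈ 2347.3 mm ≈ 2.35 m.

2.35 m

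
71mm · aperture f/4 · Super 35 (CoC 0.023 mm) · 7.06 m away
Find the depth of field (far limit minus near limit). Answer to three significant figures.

1.83 m

Hyperfocal distance H = f²/(N·c) + f = 71²/(4 × 0.023) + 71 = 5041/0.092 + 71 ≈ 54864.5 mm ≈ 54.86 m.
Near limit Dn = s·(H − f)/(H + s − 2f) = 7060 × (54864.5 − 71) / (54864.5 + 7060 − 2 × 71) = 7060 × 54793.5 / 61782.5 ≈ 6261.4 mm.
Far limit Df = s·(H − f)/(H − s) = 7060 × (54864.5 − 71) / (54864.5 − 7060) = 7060 × 54793.5 / 47804.5 ≈ 8092.2 mm.
Depth of field = Df − Dn = 8092.2 − 6261.4 ≈ 1830.8 mm ≈ 1.83 m.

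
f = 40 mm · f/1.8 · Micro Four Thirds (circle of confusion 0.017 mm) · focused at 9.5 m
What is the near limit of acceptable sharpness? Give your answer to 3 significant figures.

Hyperfocal distance H = f²/(N·c) + f = 40²/(1.8 × 0.017) + 40 = 1600/0.0306 + 40 ≈ 52327.6 mm ≈ 52.33 m.
Near limit Dn = s·(H − f)/(H + s − 2f) = 9500 × (52327.6 − 40) / (52327.6 + 9500 − 2 × 40) = 9500 × 52287.6 / 61747.6 ≈ 8044.6 mm ≈ 8.04 m.

8.04 m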